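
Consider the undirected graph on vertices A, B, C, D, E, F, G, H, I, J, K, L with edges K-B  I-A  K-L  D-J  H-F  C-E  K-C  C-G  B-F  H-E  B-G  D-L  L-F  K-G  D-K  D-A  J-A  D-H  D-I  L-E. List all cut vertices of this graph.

D

Removing D increases the component count from 1 to 2, so D is a cut vertex.
By contrast removing J leaves 1 component; it is not a cut vertex. No other vertex is a cut vertex either.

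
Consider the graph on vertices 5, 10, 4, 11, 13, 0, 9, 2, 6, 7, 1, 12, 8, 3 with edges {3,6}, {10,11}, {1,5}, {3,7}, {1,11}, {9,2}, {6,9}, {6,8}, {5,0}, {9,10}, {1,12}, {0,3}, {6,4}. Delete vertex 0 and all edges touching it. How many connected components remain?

2

With 0 gone, the remaining components are: {13}; {1, 2, 3, 4, 5, 6, 7, 8, 9, 10, 11, 12}.
That is 2 components.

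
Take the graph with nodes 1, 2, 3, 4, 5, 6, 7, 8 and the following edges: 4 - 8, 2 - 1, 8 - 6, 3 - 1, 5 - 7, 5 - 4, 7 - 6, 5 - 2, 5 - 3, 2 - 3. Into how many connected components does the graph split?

Starting from 1 we can reach 1, 2, 3, 4, 5, 6, 7, 8. That is one component of size 8.
Total: 1 component.

1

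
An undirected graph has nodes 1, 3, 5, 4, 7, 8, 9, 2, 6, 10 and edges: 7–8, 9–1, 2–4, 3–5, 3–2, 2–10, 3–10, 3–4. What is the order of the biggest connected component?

5

6 is isolated — a component by itself.
Starting from 1 we can reach 1, 9. That is one component of size 2.
Starting from 7 we can reach 7, 8. That is one component of size 2.
Starting from 2 we can reach 2, 3, 4, 5, 10. That is one component of size 5.
The largest has 5 vertices.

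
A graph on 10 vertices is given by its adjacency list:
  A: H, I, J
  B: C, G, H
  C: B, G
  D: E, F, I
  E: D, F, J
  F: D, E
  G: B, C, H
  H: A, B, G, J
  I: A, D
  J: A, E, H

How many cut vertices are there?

1

Removing H increases the component count from 1 to 2, so H is a cut vertex.
By contrast removing E leaves 1 component; it is not a cut vertex. No other vertex is a cut vertex either.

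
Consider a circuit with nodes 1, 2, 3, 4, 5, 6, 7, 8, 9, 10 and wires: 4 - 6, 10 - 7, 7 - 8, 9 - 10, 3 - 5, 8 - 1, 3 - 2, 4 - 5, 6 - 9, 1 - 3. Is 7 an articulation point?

No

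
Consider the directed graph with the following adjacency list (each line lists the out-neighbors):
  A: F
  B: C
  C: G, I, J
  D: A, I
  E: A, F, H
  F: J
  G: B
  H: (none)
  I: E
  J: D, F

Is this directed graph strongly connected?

There is no directed path from A to G, so the graph is not strongly connected.

No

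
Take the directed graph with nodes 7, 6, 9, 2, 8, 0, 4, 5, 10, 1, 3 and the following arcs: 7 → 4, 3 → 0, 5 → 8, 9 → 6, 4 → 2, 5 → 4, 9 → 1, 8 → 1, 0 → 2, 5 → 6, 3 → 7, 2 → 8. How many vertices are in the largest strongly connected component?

1

{9} is an SCC by itself.
{4} is an SCC by itself.
{7} is an SCC by itself.
{5} is an SCC by itself.
{6} is an SCC by itself.
(and 6 more singleton SCCs)
The largest has 1 vertex.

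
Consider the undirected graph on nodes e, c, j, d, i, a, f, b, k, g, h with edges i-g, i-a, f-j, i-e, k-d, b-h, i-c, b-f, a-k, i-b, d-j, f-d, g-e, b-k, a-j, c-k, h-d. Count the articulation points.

1

Removing i increases the component count from 1 to 2, so i is a cut vertex.
By contrast removing e leaves 1 component; it is not a cut vertex. No other vertex is a cut vertex either.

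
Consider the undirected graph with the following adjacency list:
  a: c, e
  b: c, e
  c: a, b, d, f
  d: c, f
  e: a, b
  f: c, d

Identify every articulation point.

c

Removing c increases the component count from 1 to 2, so c is a cut vertex.
By contrast removing d leaves 1 component; it is not a cut vertex. No other vertex is a cut vertex either.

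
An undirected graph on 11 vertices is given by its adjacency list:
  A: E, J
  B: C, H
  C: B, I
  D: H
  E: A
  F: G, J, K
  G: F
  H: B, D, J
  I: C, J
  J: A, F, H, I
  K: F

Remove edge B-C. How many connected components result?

1

B and C are still connected via B-H-J-I-C, so the component count stays at 1.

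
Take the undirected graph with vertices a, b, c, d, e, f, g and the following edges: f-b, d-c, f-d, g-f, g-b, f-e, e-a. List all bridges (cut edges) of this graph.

a-e, c-d, d-f, e-f

The edges on the cycle g-f-b-g are not bridges since each lies on that cycle.
But removing d-c disconnects d from c; removing f-d disconnects f from d; removing f-e disconnects f from e; removing e-a disconnects e from a — these are bridges.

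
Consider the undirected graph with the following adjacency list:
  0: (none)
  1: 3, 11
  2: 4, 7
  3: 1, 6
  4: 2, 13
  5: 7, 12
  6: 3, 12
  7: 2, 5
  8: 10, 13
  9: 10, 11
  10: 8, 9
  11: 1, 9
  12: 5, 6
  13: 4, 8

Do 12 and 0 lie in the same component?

The component containing 12 is {1, 2, 3, 4, 5, 6, 7, 8, 9, 10, 11, 12, 13}, and 0 is not in it.

No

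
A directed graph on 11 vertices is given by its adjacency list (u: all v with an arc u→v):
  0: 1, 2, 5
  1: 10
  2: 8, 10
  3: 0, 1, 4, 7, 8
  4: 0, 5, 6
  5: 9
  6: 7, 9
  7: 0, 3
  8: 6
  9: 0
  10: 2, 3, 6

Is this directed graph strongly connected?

Yes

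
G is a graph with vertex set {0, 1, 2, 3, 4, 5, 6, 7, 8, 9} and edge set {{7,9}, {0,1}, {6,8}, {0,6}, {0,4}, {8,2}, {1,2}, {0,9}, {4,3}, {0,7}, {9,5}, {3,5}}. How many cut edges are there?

0

The edges on the cycle 0-4-3-5-9-0 are not bridges since each lies on that cycle.
Every edge lies on some cycle, so there are no bridges.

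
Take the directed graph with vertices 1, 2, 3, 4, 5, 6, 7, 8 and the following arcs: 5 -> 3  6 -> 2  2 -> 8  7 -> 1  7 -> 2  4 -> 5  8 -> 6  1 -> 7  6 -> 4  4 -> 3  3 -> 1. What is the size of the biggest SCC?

8

{1, 2, 3, 4, 5, 6, 7, 8} are all mutually reachable — one SCC of size 8.
The largest has 8 vertices.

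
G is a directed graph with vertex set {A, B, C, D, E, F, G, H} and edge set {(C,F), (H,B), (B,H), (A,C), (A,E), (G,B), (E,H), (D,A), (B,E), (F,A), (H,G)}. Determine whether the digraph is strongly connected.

No

There is no directed path from E to F, so the graph is not strongly connected.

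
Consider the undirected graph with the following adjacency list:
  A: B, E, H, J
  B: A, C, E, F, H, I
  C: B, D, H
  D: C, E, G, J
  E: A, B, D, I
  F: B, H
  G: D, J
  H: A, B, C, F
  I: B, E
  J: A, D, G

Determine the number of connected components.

Starting from A we can reach A, B, C, D, E, F, G, H, I, J. That is one component of size 10.
Total: 1 component.

1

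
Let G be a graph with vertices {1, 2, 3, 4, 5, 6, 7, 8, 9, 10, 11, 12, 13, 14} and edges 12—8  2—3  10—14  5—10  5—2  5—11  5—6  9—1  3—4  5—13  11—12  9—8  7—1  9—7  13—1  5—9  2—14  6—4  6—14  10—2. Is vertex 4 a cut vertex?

Deleting 4 leaves 1 component (was 1) (its neighbors 3, 6 remain connected to each other), so 4 is not a cut vertex.

No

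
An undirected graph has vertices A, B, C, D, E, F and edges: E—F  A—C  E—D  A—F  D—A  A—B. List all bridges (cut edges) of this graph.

A-B, A-C

The edges on the cycle E-D-A-F-E are not bridges since each lies on that cycle.
But removing A—B disconnects A from B; removing A—C disconnects A from C — these are bridges.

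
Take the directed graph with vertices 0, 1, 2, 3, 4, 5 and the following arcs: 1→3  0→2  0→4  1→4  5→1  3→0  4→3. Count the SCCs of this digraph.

{0, 3, 4} are all mutually reachable — one SCC of size 3.
{1} is an SCC by itself.
{2} is an SCC by itself.
{5} is an SCC by itself.
That gives 4 strongly connected components.

4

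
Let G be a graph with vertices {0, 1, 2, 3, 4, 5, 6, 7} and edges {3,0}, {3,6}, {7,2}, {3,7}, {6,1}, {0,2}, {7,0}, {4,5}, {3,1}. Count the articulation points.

Removing 3 increases the component count from 2 to 3, so 3 is a cut vertex.
By contrast removing 5 leaves 2 components; it is not a cut vertex. No other vertex is a cut vertex either.

1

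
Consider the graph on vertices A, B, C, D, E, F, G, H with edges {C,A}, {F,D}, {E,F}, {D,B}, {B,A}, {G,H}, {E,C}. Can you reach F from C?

Yes

From C we can reach A, B, C, D, E, F, which includes F.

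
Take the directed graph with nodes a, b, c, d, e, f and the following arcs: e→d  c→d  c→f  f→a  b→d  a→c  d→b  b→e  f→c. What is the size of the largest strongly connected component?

{b, d, e} are all mutually reachable — one SCC of size 3.
{a, c, f} are all mutually reachable — one SCC of size 3.
The largest has 3 vertices.

3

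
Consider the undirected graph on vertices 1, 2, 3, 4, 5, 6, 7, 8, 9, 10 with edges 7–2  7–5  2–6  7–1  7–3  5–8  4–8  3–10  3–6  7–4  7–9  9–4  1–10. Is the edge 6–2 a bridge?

After removing 6–2, the path 6-3-7-2 still connects them, so the edge is not a bridge.

No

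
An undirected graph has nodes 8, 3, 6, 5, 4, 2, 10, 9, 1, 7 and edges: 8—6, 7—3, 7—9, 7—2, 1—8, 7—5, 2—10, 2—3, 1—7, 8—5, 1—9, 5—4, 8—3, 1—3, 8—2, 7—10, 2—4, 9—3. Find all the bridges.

6-8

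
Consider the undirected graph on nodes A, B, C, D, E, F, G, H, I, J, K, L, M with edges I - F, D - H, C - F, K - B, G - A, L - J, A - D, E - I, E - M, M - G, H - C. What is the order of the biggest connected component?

9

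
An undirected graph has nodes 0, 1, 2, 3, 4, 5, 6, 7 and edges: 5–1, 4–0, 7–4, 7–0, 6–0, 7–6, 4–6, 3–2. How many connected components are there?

3

Starting from 2 we can reach 2, 3. That is one component of size 2.
Starting from 1 we can reach 1, 5. That is one component of size 2.
Starting from 0 we can reach 0, 4, 6, 7. That is one component of size 4.
Total: 3 components.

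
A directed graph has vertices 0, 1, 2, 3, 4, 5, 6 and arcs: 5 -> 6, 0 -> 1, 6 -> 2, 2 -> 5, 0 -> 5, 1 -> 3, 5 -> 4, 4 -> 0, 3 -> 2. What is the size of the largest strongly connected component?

7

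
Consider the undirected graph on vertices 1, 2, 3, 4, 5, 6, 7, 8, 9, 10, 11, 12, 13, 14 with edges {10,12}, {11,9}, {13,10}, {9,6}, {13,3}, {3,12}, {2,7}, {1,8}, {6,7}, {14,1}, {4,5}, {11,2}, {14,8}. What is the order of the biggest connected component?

Starting from 4 we can reach 4, 5. That is one component of size 2.
Starting from 1 we can reach 1, 8, 14. That is one component of size 3.
Starting from 3 we can reach 3, 10, 12, 13. That is one component of size 4.
Starting from 2 we can reach 2, 6, 7, 9, 11. That is one component of size 5.
The largest has 5 vertices.

5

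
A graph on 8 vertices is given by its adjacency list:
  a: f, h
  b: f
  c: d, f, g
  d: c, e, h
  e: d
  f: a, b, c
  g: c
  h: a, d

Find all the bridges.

The edges on the cycle c-f-a-h-d-c are not bridges since each lies on that cycle.
But removing d-e disconnects d from e; removing f-b disconnects f from b; removing c-g disconnects c from g — these are bridges.

b-f, c-g, d-e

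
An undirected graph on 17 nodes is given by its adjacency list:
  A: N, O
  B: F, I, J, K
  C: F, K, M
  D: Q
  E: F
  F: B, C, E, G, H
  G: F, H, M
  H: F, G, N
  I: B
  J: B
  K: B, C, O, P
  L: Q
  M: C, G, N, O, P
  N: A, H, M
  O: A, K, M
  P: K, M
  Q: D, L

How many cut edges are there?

The edges on the cycle M-O-A-N-M are not bridges since each lies on that cycle.
But removing E-F disconnects E from F; removing L-Q disconnects L from Q; removing J-B disconnects J from B; removing D-Q disconnects D from Q — these are bridges.
In total 5 edges are bridges.

5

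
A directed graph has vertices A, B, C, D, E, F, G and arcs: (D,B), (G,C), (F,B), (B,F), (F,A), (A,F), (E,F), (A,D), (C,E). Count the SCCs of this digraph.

{A, B, D, F} are all mutually reachable — one SCC of size 4.
{E} is an SCC by itself.
{G} is an SCC by itself.
{C} is an SCC by itself.
That gives 4 strongly connected components.

4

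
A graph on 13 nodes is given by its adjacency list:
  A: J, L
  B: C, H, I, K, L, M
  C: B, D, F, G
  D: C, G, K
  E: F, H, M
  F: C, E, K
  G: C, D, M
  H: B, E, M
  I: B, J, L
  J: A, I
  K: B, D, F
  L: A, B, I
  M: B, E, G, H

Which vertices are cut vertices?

Removing B increases the component count from 1 to 2, so B is a cut vertex.
By contrast removing L leaves 1 component; it is not a cut vertex. No other vertex is a cut vertex either.

B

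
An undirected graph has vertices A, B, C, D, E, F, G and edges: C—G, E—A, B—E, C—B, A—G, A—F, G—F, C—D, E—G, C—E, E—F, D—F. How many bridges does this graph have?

The edges on the cycle C-B-E-C are not bridges since each lies on that cycle.
Every edge lies on some cycle, so there are no bridges.

0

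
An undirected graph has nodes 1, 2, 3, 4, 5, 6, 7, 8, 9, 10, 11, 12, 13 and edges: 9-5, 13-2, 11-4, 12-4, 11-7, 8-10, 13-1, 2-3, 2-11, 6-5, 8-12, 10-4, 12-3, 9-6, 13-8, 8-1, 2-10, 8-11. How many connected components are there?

2

Starting from 5 we can reach 5, 6, 9. That is one component of size 3.
Starting from 1 we can reach 1, 2, 3, 4, 7, 8, 10, 11, 12, 13. That is one component of size 10.
Total: 2 components.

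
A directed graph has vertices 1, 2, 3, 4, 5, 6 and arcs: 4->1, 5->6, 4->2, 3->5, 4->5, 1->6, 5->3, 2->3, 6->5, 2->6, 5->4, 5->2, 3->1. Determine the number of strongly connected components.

1

{1, 2, 3, 4, 5, 6} are all mutually reachable — one SCC of size 6.
That gives 1 strongly connected component.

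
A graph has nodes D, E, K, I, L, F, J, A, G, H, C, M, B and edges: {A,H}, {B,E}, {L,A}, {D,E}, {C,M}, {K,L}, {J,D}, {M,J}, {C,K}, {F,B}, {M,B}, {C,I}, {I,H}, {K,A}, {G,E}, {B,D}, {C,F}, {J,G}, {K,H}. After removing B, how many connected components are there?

With B gone, the remaining components are: {A, C, D, E, F, G, H, I, J, K, L, M}.
That is 1 component.

1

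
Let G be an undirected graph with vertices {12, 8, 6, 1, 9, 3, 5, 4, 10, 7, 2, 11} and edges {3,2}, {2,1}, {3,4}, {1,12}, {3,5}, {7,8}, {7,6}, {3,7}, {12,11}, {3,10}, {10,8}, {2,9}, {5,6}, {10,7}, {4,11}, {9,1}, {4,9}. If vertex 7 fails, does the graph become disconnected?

No

Deleting 7 leaves 1 component (was 1) (its neighbors 3, 6, 8, 10 remain connected to each other), so 7 is not a cut vertex.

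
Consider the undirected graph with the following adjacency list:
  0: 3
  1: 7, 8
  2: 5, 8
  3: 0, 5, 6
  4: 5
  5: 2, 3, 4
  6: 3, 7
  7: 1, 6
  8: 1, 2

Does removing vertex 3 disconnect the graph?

Deleting 3 raises the number of components from 1 to 2, so 3 is a cut vertex.

Yes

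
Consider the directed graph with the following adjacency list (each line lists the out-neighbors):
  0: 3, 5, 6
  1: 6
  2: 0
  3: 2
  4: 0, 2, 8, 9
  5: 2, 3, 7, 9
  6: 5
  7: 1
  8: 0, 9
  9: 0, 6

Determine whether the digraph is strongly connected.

No

There is no directed path from 5 to 4, so the graph is not strongly connected.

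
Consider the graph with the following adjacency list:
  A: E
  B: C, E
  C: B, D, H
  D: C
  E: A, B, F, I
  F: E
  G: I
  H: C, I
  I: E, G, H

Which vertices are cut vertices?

Removing C increases the component count from 1 to 2, so C is a cut vertex.
Removing E increases the component count from 1 to 3, so E is a cut vertex.
Removing I increases the component count from 1 to 2, so I is a cut vertex.
By contrast removing A leaves 1 component; it is not a cut vertex. No other vertex is a cut vertex either.

C, E, I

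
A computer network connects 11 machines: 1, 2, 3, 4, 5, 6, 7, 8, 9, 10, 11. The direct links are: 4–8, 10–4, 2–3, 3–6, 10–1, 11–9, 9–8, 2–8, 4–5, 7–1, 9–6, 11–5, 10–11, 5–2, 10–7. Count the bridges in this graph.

The edges on the cycle 10-7-1-10 are not bridges since each lies on that cycle.
Every edge lies on some cycle, so there are no bridges.

0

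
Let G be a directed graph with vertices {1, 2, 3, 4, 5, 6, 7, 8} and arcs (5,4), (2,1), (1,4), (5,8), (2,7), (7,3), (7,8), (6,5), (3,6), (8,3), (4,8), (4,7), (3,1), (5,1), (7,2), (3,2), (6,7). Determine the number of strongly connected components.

1

{1, 2, 3, 4, 5, 6, 7, 8} are all mutually reachable — one SCC of size 8.
That gives 1 strongly connected component.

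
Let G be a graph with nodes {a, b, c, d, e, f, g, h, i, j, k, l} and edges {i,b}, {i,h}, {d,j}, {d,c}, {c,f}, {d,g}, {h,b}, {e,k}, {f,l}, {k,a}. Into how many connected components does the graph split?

3

Starting from b we can reach b, h, i. That is one component of size 3.
Starting from a we can reach a, e, k. That is one component of size 3.
Starting from c we can reach c, d, f, g, j, l. That is one component of size 6.
Total: 3 components.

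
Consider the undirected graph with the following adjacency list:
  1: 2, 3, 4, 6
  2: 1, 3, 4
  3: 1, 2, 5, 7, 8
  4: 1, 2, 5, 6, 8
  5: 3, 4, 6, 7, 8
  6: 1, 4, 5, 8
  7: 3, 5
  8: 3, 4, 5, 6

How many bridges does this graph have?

0

The edges on the cycle 3-2-1-3 are not bridges since each lies on that cycle.
Every edge lies on some cycle, so there are no bridges.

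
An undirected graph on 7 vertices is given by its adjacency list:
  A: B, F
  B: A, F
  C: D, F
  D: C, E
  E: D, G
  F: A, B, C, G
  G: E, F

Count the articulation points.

Removing F increases the component count from 1 to 2, so F is a cut vertex.
By contrast removing C leaves 1 component; it is not a cut vertex. No other vertex is a cut vertex either.

1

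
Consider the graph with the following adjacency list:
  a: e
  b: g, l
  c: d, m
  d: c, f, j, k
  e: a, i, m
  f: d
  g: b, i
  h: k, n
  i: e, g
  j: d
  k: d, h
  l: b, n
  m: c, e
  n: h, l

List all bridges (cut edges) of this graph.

a-e, d-f, d-j

The edges on the cycle n-h-k-d-c-m-e-i-g-b-l-n are not bridges since each lies on that cycle.
But removing d-j disconnects d from j; removing a-e disconnects a from e; removing d-f disconnects d from f — these are bridges.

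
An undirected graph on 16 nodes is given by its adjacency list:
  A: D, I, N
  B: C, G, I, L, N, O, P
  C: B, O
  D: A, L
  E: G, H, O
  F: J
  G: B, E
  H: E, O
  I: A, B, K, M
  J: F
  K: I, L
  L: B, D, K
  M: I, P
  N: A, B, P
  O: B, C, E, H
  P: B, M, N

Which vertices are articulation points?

B

Removing B increases the component count from 2 to 3, so B is a cut vertex.
By contrast removing D leaves 2 components; it is not a cut vertex. No other vertex is a cut vertex either.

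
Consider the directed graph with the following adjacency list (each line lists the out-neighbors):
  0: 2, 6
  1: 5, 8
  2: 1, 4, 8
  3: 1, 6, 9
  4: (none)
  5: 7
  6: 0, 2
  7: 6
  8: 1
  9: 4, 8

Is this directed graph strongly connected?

There is no directed path from 4 to 7, so the graph is not strongly connected.

No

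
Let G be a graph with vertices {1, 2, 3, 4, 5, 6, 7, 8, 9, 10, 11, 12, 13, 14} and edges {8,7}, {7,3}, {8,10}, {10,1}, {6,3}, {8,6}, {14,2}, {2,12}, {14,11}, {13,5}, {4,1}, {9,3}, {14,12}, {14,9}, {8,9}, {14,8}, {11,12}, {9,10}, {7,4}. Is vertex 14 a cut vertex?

Deleting 14 raises the number of components from 2 to 3, so 14 is a cut vertex.

Yes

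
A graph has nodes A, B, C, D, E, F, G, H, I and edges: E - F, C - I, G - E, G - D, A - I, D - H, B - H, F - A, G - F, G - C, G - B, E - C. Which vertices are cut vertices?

G

Removing G increases the component count from 1 to 2, so G is a cut vertex.
By contrast removing H leaves 1 component; it is not a cut vertex. No other vertex is a cut vertex either.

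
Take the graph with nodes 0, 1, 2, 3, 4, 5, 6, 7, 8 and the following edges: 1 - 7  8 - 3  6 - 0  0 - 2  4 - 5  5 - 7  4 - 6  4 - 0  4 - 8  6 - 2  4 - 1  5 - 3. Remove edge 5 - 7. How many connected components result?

5 and 7 are still connected via 5-4-1-7, so the component count stays at 1.

1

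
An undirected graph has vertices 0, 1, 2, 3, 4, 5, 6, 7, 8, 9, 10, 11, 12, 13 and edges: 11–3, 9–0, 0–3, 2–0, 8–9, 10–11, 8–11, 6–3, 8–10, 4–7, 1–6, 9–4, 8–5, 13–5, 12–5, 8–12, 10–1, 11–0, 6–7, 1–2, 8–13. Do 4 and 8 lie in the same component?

From 4 we can reach 0, 1, 2, 3, 4, 5, 6, 7, 8, 9, 10, 11, 12, 13, which includes 8.

Yes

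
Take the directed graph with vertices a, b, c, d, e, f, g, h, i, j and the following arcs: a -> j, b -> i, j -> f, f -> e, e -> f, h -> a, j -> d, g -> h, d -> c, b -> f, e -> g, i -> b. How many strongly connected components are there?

4

{a, e, f, g, h, j} are all mutually reachable — one SCC of size 6.
{b, i} are all mutually reachable — one SCC of size 2.
{d} is an SCC by itself.
{c} is an SCC by itself.
That gives 4 strongly connected components.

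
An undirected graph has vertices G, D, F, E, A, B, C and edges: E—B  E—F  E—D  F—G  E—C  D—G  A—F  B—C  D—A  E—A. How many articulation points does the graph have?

Removing E increases the component count from 1 to 2, so E is a cut vertex.
By contrast removing C leaves 1 component; it is not a cut vertex. No other vertex is a cut vertex either.

1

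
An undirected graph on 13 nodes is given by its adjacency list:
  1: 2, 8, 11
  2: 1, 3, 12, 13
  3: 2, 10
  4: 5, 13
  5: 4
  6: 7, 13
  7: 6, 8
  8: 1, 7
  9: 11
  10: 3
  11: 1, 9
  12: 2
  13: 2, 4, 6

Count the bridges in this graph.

7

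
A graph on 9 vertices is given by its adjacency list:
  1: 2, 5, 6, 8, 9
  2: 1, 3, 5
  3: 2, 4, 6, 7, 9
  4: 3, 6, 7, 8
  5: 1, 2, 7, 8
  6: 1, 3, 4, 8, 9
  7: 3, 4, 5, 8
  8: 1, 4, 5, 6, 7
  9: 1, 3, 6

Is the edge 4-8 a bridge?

No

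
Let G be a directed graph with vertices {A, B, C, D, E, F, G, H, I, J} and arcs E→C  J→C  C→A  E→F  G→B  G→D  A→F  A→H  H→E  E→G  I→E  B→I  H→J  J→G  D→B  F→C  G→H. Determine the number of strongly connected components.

{A, B, C, D, E, F, G, H, I, J} are all mutually reachable — one SCC of size 10.
That gives 1 strongly connected component.

1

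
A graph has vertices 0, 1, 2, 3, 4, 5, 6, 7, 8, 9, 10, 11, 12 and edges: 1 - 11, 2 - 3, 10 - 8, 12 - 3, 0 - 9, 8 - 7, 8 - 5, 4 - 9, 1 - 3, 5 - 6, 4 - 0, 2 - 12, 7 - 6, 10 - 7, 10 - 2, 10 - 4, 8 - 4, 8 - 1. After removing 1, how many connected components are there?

With 1 gone, the remaining components are: {11}; {0, 2, 3, 4, 5, 6, 7, 8, 9, 10, 12}.
That is 2 components.

2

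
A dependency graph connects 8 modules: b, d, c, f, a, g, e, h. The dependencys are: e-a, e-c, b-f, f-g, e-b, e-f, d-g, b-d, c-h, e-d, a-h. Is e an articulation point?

Yes

Deleting e raises the number of components from 1 to 2, so e is a cut vertex.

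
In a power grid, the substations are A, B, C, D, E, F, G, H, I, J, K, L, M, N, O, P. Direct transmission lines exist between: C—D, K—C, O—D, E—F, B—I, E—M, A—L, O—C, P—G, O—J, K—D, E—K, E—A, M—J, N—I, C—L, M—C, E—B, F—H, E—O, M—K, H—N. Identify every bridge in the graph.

G-P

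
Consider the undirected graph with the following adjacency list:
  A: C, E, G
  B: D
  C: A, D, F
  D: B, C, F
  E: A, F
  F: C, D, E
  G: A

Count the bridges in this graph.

2

The edges on the cycle C-D-F-C are not bridges since each lies on that cycle.
But removing G-A disconnects G from A; removing B-D disconnects B from D — these are bridges.
That makes 2 bridges.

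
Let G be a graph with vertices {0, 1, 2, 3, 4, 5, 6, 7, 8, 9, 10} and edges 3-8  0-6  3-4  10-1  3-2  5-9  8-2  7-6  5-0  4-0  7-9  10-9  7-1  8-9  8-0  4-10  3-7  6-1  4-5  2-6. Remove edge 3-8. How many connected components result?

1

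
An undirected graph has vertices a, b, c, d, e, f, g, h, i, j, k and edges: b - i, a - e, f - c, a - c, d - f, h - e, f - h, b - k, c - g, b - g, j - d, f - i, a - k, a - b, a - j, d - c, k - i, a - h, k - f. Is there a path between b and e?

Yes

From b we can reach a, b, c, d, e, f, g, h, i, j, k, which includes e.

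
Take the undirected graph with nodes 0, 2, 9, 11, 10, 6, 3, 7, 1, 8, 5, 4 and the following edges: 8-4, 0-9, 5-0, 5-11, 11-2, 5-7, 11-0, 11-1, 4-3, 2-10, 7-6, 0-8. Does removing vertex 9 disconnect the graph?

Deleting 9 leaves 1 component (was 1), so 9 is not a cut vertex.

No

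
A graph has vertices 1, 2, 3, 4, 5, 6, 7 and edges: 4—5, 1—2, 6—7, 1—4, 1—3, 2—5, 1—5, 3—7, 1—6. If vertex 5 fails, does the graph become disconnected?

Deleting 5 leaves 1 component (was 1) (its neighbors 1, 2, 4 remain connected to each other), so 5 is not a cut vertex.

No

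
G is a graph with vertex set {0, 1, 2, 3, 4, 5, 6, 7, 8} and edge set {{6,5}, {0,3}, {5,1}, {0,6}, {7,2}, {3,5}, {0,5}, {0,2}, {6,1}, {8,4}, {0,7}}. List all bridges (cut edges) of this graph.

The edges on the cycle 0-7-2-0 are not bridges since each lies on that cycle.
But removing 4 - 8 disconnects 4 from 8 — this is a bridge.

4-8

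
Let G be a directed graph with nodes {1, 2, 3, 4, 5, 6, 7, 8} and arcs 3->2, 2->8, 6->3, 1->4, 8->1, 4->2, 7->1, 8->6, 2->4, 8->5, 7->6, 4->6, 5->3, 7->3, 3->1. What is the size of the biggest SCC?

{1, 2, 3, 4, 5, 6, 8} are all mutually reachable — one SCC of size 7.
{7} is an SCC by itself.
The largest has 7 vertices.

7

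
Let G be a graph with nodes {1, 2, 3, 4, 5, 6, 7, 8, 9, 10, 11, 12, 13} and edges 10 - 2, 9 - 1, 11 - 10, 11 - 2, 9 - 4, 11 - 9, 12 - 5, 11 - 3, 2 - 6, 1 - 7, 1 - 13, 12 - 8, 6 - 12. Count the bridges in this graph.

10

The edges on the cycle 11-10-2-11 are not bridges since each lies on that cycle.
But removing 9 - 1 disconnects 9 from 1; removing 11 - 3 disconnects 11 from 3; removing 11 - 9 disconnects 11 from 9; removing 1 - 13 disconnects 1 from 13 — these are bridges.
In total 10 edges are bridges.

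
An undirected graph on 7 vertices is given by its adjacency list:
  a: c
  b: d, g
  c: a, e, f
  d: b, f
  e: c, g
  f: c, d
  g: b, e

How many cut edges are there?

The edges on the cycle g-e-c-f-d-b-g are not bridges since each lies on that cycle.
But removing c-a disconnects c from a — this is a bridge.

1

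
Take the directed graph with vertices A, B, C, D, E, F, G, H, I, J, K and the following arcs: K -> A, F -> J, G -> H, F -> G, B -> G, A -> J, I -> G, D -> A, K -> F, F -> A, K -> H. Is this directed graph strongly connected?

There is no directed path from K to D, so the graph is not strongly connected.

No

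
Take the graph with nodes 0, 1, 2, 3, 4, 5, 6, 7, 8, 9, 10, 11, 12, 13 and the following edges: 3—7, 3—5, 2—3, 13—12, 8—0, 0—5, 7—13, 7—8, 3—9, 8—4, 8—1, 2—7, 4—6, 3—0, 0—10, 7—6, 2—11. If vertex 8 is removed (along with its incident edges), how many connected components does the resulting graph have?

2

With 8 gone, the remaining components are: {1}; {0, 2, 3, 4, 5, 6, 7, 9, 10, 11, 12, 13}.
That is 2 components.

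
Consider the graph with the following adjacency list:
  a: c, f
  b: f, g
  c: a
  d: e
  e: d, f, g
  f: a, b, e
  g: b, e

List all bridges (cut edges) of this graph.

The edges on the cycle g-e-f-b-g are not bridges since each lies on that cycle.
But removing f-a disconnects f from a; removing e-d disconnects e from d; removing a-c disconnects a from c — these are bridges.

a-c, a-f, d-e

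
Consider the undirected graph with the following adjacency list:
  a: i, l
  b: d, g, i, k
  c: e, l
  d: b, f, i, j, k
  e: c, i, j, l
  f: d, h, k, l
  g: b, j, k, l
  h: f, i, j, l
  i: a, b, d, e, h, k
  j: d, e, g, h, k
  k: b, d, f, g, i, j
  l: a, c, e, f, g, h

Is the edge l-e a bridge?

No

After removing l-e, the path l-c-e still connects them, so the edge is not a bridge.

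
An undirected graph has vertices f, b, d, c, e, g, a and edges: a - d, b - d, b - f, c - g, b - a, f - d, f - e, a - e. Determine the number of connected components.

Starting from c we can reach c, g. That is one component of size 2.
Starting from a we can reach a, b, d, e, f. That is one component of size 5.
Total: 2 components.

2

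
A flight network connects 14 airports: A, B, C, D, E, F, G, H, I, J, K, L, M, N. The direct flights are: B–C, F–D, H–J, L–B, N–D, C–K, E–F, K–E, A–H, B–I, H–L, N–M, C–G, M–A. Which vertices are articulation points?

B, C, H

Removing B increases the component count from 1 to 2, so B is a cut vertex.
Removing C increases the component count from 1 to 2, so C is a cut vertex.
Removing H increases the component count from 1 to 2, so H is a cut vertex.
By contrast removing I leaves 1 component; it is not a cut vertex. No other vertex is a cut vertex either.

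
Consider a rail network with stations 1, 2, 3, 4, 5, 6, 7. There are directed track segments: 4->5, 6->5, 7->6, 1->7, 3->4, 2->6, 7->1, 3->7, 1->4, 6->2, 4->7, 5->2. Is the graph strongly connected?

There is no directed path from 2 to 4, so the graph is not strongly connected.

No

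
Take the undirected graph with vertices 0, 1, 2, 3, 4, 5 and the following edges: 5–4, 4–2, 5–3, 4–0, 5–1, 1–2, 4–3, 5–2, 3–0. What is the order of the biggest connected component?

Starting from 0 we can reach 0, 1, 2, 3, 4, 5. That is one component of size 6.
The largest has 6 vertices.

6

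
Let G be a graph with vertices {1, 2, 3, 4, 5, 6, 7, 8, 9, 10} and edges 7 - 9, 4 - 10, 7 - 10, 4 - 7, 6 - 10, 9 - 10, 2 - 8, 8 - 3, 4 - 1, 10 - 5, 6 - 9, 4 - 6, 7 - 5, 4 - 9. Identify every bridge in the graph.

1-4, 2-8, 3-8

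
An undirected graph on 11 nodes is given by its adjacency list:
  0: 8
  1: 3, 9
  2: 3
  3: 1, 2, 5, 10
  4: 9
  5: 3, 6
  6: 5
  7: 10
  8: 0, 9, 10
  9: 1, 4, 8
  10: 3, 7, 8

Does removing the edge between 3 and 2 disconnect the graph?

Yes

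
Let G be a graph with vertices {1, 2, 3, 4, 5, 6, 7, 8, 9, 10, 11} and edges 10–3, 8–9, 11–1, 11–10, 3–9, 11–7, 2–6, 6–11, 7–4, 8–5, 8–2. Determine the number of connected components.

Starting from 1 we can reach 1, 2, 3, 4, 5, 6, 7, 8, 9, 10, 11. That is one component of size 11.
Total: 1 component.

1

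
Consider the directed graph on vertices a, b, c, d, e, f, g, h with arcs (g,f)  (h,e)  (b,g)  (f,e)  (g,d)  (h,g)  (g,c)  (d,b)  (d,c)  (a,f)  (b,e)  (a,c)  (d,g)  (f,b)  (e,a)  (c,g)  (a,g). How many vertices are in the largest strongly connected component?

7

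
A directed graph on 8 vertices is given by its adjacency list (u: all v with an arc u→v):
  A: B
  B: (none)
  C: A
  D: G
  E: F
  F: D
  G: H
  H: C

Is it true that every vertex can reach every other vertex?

There is no directed path from D to E, so the graph is not strongly connected.

No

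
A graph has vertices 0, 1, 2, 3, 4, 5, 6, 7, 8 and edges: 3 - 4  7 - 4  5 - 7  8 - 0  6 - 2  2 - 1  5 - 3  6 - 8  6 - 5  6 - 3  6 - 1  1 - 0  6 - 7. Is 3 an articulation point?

No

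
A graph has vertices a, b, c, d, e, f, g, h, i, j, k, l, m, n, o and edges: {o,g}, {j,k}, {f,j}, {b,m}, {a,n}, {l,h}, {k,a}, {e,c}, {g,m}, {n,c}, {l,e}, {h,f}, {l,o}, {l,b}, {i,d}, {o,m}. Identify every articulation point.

Removing l increases the component count from 2 to 3, so l is a cut vertex.
By contrast removing k leaves 2 components; it is not a cut vertex. No other vertex is a cut vertex either.

l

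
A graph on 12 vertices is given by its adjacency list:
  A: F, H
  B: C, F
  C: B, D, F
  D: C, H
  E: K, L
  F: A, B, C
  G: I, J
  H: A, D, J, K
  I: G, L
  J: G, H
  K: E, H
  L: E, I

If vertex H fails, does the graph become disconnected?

Yes

Deleting H raises the number of components from 1 to 2, so H is a cut vertex.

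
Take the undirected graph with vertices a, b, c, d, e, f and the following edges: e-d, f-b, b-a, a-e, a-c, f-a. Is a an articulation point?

Yes

Deleting a raises the number of components from 1 to 3, so a is a cut vertex.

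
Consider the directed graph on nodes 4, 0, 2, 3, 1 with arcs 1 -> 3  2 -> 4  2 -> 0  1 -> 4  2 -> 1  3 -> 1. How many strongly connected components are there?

{1, 3} are all mutually reachable — one SCC of size 2.
{0} is an SCC by itself.
{4} is an SCC by itself.
{2} is an SCC by itself.
That gives 4 strongly connected components.

4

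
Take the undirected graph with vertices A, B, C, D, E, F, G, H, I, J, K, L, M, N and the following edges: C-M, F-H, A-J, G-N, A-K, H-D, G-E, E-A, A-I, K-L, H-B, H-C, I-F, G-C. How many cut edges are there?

The edges on the cycle G-E-A-I-F-H-C-G are not bridges since each lies on that cycle.
But removing J-A disconnects J from A; removing M-C disconnects M from C; removing A-K disconnects A from K; removing G-N disconnects G from N — these are bridges.
In total 7 edges are bridges.

7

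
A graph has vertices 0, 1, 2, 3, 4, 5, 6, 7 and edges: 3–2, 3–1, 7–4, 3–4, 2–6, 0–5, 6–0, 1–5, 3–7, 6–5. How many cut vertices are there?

Removing 3 increases the component count from 1 to 2, so 3 is a cut vertex.
By contrast removing 4 leaves 1 component; it is not a cut vertex. No other vertex is a cut vertex either.

1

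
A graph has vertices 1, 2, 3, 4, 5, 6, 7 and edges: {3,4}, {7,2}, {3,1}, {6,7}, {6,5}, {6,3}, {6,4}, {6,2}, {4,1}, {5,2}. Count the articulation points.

Removing 6 increases the component count from 1 to 2, so 6 is a cut vertex.
By contrast removing 5 leaves 1 component; it is not a cut vertex. No other vertex is a cut vertex either.

1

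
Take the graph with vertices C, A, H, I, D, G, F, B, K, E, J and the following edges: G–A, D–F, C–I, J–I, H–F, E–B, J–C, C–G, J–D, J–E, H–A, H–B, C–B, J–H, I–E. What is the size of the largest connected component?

K is isolated — a component by itself.
Starting from A we can reach A, B, C, D, E, F, G, H, I, J. That is one component of size 10.
The largest has 10 vertices.

10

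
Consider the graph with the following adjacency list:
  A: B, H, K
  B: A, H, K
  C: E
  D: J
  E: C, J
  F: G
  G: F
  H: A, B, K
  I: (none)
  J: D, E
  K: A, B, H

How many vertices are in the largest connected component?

I is isolated — a component by itself.
Starting from F we can reach F, G. That is one component of size 2.
Starting from A we can reach A, B, H, K. That is one component of size 4.
Starting from C we can reach C, D, E, J. That is one component of size 4.
The largest has 4 vertices.

4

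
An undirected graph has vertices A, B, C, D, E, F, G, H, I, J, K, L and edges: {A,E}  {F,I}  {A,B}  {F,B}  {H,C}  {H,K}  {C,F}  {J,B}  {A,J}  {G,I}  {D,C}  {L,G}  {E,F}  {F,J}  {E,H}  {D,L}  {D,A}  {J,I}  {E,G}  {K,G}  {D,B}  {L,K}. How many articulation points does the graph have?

0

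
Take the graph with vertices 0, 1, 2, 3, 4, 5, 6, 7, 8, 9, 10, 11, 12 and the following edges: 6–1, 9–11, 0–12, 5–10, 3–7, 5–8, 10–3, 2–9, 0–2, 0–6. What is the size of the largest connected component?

7

4 is isolated — a component by itself.
Starting from 3 we can reach 3, 5, 7, 8, 10. That is one component of size 5.
Starting from 0 we can reach 0, 1, 2, 6, 9, 11, 12. That is one component of size 7.
The largest has 7 vertices.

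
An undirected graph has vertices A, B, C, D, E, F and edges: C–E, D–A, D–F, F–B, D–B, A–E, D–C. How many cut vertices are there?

Removing D increases the component count from 1 to 2, so D is a cut vertex.
By contrast removing C leaves 1 component; it is not a cut vertex. No other vertex is a cut vertex either.

1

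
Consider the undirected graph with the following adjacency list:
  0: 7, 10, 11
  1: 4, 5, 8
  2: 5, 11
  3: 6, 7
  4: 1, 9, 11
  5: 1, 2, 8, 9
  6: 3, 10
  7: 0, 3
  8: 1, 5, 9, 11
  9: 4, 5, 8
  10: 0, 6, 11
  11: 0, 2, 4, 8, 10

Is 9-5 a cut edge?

No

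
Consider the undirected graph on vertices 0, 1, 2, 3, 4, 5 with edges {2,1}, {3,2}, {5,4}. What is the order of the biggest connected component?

3

0 is isolated — a component by itself.
Starting from 4 we can reach 4, 5. That is one component of size 2.
Starting from 1 we can reach 1, 2, 3. That is one component of size 3.
The largest has 3 vertices.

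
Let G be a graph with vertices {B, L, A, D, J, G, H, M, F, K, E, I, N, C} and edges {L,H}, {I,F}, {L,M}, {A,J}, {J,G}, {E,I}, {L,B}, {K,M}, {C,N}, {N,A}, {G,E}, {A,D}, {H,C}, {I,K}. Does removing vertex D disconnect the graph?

Deleting D leaves 1 component (was 1), so D is not a cut vertex.

No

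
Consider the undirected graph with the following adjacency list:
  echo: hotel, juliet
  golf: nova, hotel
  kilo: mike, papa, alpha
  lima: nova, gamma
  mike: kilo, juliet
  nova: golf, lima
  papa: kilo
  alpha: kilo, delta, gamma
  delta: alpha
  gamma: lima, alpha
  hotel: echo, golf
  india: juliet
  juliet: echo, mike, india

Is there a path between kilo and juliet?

Yes

From kilo we can reach echo, golf, kilo, lima, mike, nova, papa, alpha, delta, gamma, hotel, india, juliet, which includes juliet.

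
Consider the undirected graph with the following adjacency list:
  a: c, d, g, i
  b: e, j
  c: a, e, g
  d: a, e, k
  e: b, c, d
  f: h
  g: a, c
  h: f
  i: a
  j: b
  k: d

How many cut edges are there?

The edges on the cycle d-e-c-a-d are not bridges since each lies on that cycle.
But removing a-i disconnects a from i; removing e-b disconnects e from b; removing k-d disconnects k from d; removing f-h disconnects f from h — these are bridges.
In total 5 edges are bridges.

5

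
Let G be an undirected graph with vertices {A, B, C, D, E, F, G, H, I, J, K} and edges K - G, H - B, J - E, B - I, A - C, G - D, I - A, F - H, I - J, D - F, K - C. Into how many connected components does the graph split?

1

Starting from A we can reach A, B, C, D, E, F, G, H, I, J, K. That is one component of size 11.
Total: 1 component.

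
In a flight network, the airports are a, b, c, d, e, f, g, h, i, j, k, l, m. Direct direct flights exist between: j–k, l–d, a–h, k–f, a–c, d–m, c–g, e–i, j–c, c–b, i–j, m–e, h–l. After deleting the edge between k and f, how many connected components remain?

2

Before removal there is 1 component.
k–f is a bridge — removing it separates k's side from f's side.
After removal: 2 components.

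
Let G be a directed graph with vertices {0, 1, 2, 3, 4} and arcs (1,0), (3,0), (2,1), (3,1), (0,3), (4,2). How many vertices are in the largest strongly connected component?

{0, 1, 3} are all mutually reachable — one SCC of size 3.
{2} is an SCC by itself.
{4} is an SCC by itself.
The largest has 3 vertices.

3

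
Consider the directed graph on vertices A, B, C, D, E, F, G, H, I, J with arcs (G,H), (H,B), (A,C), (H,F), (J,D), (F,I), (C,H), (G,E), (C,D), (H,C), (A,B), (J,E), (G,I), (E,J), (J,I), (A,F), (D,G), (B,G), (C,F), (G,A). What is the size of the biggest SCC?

8

{A, B, C, D, E, G, H, J} are all mutually reachable — one SCC of size 8.
{F} is an SCC by itself.
{I} is an SCC by itself.
The largest has 8 vertices.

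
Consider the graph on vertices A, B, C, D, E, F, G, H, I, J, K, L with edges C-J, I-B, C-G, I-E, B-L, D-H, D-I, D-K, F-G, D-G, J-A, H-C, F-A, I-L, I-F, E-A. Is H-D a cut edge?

No

After removing H-D, the path H-C-G-D still connects them, so the edge is not a bridge.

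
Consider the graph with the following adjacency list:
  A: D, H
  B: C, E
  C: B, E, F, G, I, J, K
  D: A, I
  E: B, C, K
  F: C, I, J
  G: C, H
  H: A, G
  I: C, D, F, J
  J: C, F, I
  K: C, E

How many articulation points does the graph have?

1

Removing C increases the component count from 1 to 2, so C is a cut vertex.
By contrast removing J leaves 1 component; it is not a cut vertex. No other vertex is a cut vertex either.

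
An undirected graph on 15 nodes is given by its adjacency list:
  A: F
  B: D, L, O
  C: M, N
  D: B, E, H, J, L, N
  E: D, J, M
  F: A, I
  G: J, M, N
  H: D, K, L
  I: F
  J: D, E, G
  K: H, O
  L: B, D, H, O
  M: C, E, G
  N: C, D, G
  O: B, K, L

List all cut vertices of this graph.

D, F

Removing D increases the component count from 2 to 3, so D is a cut vertex.
Removing F increases the component count from 2 to 3, so F is a cut vertex.
By contrast removing M leaves 2 components; it is not a cut vertex. No other vertex is a cut vertex either.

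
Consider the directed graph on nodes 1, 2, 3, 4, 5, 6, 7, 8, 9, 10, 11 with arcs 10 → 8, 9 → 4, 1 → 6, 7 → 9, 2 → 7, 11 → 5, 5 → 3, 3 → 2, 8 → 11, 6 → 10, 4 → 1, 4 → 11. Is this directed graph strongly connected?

Yes

From 10 we can reach every vertex (1, 2, 3, 4, 5, 6, 7, 8, 9, 10, 11), and every vertex can reach 10 (1, 2, 3, 4, 5, 6, 7, 8, 9, 10, 11). So the whole graph is one strongly connected component.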